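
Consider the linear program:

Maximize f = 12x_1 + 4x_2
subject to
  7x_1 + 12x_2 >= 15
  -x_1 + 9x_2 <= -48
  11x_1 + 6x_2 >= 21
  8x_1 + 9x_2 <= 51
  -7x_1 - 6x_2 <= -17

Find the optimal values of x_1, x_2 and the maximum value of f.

x_1 = 159/11, x_2 = -79/11, maximum f = 1592/11

The binding constraints are 7x_1 + 12x_2 = 15 and 8x_1 + 9x_2 = 51.
Solving simultaneously gives x_1 = 159/11, x_2 = -79/11.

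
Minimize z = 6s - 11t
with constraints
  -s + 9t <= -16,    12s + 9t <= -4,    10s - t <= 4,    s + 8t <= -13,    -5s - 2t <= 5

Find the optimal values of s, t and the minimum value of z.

Vertices and z = 6s - 11t:
  (20/89, -156/89) → z = 1836/89
  (-13/47, -85/47) → z = 857/47
  (3/25, -14/5) → z = 788/25

s = -13/47, t = -85/47, minimum z = 857/47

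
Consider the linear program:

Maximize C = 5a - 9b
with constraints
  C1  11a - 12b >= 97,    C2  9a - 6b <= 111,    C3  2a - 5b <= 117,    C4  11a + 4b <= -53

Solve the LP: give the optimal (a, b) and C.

a = -49/11, b = -277/11, maximum C = 2248/11

Extreme points and C = 5a - 9b:
  (-919/31, -1093/31) → C = 5242/31
  (-31/22, -75/8) → C = 6805/88
  (-49/11, -277/11) → C = 2248/11
  (21/17, -283/17) → C = 156

The binding constraints are 9a - 6b = 111 and 2a - 5b = 117.
Solving simultaneously gives a = -49/11, b = -277/11.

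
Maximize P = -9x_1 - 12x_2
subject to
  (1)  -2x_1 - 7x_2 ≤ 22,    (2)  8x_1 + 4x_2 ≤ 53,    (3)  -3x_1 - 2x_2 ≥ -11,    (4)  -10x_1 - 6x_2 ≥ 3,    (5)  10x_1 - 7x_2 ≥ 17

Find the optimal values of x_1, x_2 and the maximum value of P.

x_1 = -5/12, x_2 = -127/42, maximum P = 1121/28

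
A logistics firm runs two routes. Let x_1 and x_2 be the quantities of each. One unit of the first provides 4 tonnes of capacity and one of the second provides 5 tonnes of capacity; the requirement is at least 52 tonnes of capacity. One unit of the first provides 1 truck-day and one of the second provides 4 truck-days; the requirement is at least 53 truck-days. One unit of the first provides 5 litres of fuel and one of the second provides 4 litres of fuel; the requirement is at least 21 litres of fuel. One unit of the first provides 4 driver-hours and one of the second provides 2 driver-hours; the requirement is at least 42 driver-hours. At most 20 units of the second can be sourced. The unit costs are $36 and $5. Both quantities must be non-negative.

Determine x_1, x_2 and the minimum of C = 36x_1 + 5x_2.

x_1 = 1/2, x_2 = 20, minimum C = 118

The feasible region is unbounded (it extends along (1, 0)), but C strictly increases along every unbounded feasible direction, so there is no improving ray and the minimum is attained at a vertex.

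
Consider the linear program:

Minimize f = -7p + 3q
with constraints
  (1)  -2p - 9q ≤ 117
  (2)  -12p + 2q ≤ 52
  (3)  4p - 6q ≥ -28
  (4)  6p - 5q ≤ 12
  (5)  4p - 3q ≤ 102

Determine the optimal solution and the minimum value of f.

Feasible corners and f = -7p + 3q:
  (-4, 2) → f = 34
  (-71/12, -19/2) → f = 155/12
  (53/4, 27/2) → f = -209/4

The binding constraints are 4p - 6q = -28 and 6p - 5q = 12.
Solving simultaneously gives p = 53/4, q = 27/2.

p = 53/4, q = 27/2, minimum f = -209/4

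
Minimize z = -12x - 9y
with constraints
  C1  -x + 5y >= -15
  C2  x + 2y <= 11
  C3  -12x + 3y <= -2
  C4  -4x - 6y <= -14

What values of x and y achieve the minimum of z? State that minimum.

Vertices and z = -12x - 9y:
  (85/7, -4/7) → z = -984/7
  (80/13, -23/13) → z = -753/13
  (37/27, 130/27) → z = -538/9
  (9/14, 40/21) → z = -174/7

At the optimal vertex, -x + 5y = -15 and x + 2y = 11.
Solving simultaneously gives x = 85/7, y = -4/7.

x = 85/7, y = -4/7, minimum z = -984/7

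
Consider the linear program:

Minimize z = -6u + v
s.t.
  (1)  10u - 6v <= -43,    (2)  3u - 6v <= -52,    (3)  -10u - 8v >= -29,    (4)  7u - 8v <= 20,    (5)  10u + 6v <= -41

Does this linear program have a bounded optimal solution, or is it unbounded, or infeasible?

Corner points and z = -6u + v:
  (-93/13, 397/78) → z = 3745/78
  (-251/10, 35) → z = 928/5
The feasible region has finitely many vertices and no improving ray; the minimum is 3745/78 at (-93/13, 397/78).

bounded optimum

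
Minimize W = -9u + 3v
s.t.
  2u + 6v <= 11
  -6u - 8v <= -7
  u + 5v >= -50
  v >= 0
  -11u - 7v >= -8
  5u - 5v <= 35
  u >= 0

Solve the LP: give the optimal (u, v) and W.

Extreme points and W = -9u + 3v:
  (15/46, 29/46) → W = -24/23
  (0, 7/8) → W = 21/8
  (0, 8/7) → W = 24/7

u = 15/46, v = 29/46, minimum W = -24/23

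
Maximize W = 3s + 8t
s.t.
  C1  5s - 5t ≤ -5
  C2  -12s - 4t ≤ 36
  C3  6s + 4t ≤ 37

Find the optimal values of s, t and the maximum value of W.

Corner points and W = 3s + 8t:
  (-5/2, -3/2) → W = -39/2
  (33/10, 43/10) → W = 443/10
  (-73/6, 55/2) → W = 367/2

s = -73/6, t = 55/2, maximum W = 367/2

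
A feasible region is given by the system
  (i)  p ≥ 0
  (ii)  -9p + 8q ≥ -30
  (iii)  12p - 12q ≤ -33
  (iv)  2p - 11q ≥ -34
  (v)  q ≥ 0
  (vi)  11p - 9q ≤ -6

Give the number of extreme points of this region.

Intersecting each pair of boundary lines and keeping only the points that satisfy every inequality leaves:
  (0, 11/4)
  (0, 34/11)
  (5/12, 19/6)

3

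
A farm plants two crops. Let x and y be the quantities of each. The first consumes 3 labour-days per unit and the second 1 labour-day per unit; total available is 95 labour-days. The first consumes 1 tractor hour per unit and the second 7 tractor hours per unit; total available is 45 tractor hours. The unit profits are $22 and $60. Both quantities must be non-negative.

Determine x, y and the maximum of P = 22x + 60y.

x = 31, y = 2, maximum P = 802

Vertices and P = 22x + 60y:
  (0, 0) → P = 0
  (0, 45/7) → P = 2700/7
  (95/3, 0) → P = 2090/3
  (31, 2) → P = 802

The binding constraints are 3x + y = 95 and x + 7y = 45.
Solving simultaneously gives x = 31, y = 2.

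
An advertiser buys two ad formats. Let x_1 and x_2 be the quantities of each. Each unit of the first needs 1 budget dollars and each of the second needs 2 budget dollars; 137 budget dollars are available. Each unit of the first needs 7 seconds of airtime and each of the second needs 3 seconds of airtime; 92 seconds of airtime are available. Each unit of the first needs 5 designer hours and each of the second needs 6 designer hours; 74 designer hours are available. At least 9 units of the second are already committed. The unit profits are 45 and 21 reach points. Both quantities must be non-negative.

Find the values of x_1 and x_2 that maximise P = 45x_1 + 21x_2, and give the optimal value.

Extreme points and P = 45x_1 + 21x_2:
  (0, 37/3) → P = 259
  (0, 9) → P = 189
  (4, 9) → P = 369

x_1 = 4, x_2 = 9, maximum P = 369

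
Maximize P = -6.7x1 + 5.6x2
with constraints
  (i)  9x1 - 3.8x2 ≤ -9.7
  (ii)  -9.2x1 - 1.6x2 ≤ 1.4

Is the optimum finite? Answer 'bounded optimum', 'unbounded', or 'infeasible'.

From the feasible point (-521/1234, 958/617), moving in the direction (-1.6, 9.2) keeps every constraint satisfied while P increases without bound.

unbounded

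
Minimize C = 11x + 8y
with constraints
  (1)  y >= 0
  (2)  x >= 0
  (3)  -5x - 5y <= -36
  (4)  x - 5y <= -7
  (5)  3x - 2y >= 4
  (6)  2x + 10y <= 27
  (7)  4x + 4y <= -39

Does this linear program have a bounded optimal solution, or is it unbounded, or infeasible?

Constraints -5x - 5y ≤ -36 and 4x + 4y ≤ -39 have parallel boundaries but demand opposite sides — no point can satisfy both, so the region is empty.

infeasible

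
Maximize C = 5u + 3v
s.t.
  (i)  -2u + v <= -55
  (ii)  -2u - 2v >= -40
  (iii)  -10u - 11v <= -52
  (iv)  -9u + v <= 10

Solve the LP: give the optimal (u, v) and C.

u = 168, v = -148, maximum C = 396

Corner points and C = 5u + 3v:
  (25, -5) → C = 110
  (657/32, -223/16) → C = 1947/32
  (168, -148) → C = 396

The binding constraints are -2u - 2v = -40 and -10u - 11v = -52.
Solving simultaneously gives u = 168, v = -148.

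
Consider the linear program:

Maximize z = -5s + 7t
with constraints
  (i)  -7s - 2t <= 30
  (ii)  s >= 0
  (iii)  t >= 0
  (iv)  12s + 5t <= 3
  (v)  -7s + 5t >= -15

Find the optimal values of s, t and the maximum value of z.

s = 0, t = 3/5, maximum z = 21/5

Feasible corners and z = -5s + 7t:
  (0, 0) → z = 0
  (0, 3/5) → z = 21/5
  (1/4, 0) → z = -5/4

The binding constraints are s = 0 and 12s + 5t = 3.
Solving simultaneously gives s = 0, t = 3/5.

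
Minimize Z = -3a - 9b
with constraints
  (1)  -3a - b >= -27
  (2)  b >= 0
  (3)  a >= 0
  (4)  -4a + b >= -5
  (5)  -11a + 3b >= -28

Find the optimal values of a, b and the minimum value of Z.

a = 0, b = 27, minimum Z = -243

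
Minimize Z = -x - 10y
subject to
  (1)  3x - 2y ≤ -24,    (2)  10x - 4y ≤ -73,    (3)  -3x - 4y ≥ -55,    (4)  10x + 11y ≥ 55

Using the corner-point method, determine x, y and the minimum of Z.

Corner points and Z = -x - 10y:
  (-18/13, 769/52) → Z = -293/2
  (-583/150, 128/15) → Z = -12217/150
  (-55, 55) → Z = -495

x = -55, y = 55, minimum Z = -495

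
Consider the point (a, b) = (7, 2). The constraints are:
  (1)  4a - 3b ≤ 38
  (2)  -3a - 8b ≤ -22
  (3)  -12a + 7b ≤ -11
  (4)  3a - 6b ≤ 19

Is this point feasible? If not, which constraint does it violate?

feasible

(1): 22 ≤ 38 ✓
(2): -37 ≤ -22 ✓
(3): -70 ≤ -11 ✓
(4): 9 ≤ 19 ✓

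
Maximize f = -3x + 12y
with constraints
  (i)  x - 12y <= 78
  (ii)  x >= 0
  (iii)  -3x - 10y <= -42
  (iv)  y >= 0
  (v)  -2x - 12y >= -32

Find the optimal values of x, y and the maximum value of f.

x = 23/2, y = 3/4, maximum f = -51/2

Extreme points and f = -3x + 12y:
  (14, 0) → f = -42
  (23/2, 3/4) → f = -51/2
  (16, 0) → f = -48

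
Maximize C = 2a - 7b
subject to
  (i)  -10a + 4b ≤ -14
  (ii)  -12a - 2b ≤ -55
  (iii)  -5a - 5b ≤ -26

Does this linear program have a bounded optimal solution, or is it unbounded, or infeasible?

unbounded

From the feasible point (62/17, 191/34), moving in the direction (5, -5) keeps every constraint satisfied while C increases without bound.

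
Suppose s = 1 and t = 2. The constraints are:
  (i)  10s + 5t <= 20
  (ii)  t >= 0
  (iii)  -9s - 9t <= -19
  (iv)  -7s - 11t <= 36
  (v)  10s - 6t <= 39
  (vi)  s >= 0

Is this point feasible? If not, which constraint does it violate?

feasible

(i): 20 ≤ 20 ✓
(ii): 2 ≥ 0 ✓
(iii): -27 ≤ -19 ✓
(iv): -29 ≤ 36 ✓
(v): -2 ≤ 39 ✓
(vi): 1 ≥ 0 ✓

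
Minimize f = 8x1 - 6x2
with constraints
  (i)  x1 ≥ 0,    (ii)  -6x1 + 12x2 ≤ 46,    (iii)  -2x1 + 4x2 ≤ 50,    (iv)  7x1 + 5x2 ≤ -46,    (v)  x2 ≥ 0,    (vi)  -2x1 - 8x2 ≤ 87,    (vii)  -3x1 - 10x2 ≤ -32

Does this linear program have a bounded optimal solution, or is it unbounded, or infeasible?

The boundaries x1 = 0 and -6x1 + 12x2 = 46 meet at (0, 23/6), but that point violates 7x1 + 5x2 ≤ -46. Every candidate vertex is excluded by some other constraint, so the feasible region is empty.

infeasible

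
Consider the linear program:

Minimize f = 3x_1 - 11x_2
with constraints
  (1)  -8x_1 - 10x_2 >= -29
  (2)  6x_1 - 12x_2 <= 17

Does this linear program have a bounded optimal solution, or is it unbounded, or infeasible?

unbounded

From the feasible point (259/78, 19/78), moving in the direction (-10, 8) keeps every constraint satisfied while f decreases without bound.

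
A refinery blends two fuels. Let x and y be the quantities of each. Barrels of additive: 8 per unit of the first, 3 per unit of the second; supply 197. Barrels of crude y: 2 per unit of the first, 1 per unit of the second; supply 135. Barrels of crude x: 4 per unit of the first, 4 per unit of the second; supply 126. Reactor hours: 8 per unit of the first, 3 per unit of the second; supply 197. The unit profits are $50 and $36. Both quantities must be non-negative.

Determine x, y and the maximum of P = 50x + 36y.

Feasible corners and P = 50x + 36y:
  (0, 0) → P = 0
  (0, 63/2) → P = 1134
  (197/8, 0) → P = 4925/4
  (41/2, 11) → P = 1421

The binding constraints are 8x + 3y = 197 and 4x + 4y = 126.
Solving simultaneously gives x = 41/2, y = 11.

x = 41/2, y = 11, maximum P = 1421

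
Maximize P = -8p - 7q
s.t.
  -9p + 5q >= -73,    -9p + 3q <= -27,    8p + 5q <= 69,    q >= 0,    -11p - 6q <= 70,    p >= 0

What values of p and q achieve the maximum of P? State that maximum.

Vertices and P = -8p - 7q:
  (142/17, 37/85) → P = -5939/85
  (73/9, 0) → P = -584/9
  (114/23, 135/23) → P = -1857/23
  (3, 0) → P = -24

At the optimal vertex, -9p + 3q = -27 and q = 0.
Solving simultaneously gives p = 3, q = 0.

p = 3, q = 0, maximum P = -24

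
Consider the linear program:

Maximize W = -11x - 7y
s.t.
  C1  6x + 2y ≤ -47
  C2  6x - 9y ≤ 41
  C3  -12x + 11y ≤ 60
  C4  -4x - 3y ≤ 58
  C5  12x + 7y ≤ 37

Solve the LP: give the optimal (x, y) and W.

x = -409/40, y = -57/10, maximum W = 1219/8

Feasible corners and W = -11x - 7y:
  (-31/6, -8) → W = 677/6
  (-637/90, -34/15) → W = 1687/18
  (-133/18, -256/27) → W = 7973/54
  (-409/40, -57/10) → W = 1219/8

The binding constraints are -12x + 11y = 60 and -4x - 3y = 58.
Solving simultaneously gives x = -409/40, y = -57/10.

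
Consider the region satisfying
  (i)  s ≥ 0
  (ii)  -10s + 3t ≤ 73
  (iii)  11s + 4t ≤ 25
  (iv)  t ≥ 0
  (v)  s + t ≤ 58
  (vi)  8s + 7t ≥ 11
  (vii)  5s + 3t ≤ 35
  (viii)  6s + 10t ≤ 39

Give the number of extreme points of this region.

5

Pairwise boundary intersections that survive every other constraint:
  (0, 11/7)
  (0, 39/10)
  (25/11, 0)
  (47/43, 279/86)
  (11/8, 0)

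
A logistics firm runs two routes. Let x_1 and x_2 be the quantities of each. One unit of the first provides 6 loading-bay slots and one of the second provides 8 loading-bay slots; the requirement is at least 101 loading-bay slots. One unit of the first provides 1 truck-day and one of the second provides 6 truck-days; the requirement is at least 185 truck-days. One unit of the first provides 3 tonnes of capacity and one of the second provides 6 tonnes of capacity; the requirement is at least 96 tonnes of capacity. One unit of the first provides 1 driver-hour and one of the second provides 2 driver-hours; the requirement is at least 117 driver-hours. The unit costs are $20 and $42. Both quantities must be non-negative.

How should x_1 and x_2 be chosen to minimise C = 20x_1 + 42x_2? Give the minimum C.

x_1 = 83, x_2 = 17, minimum C = 2374

Feasible corners and C = 20x_1 + 42x_2:
  (0, 117/2) → C = 2457
  (185, 0) → C = 3700
  (83, 17) → C = 2374
The feasible region is unbounded (it extends along (0, 1), (1, 0)), but C strictly increases along every unbounded feasible direction, so there is no improving ray and the minimum is attained at a vertex.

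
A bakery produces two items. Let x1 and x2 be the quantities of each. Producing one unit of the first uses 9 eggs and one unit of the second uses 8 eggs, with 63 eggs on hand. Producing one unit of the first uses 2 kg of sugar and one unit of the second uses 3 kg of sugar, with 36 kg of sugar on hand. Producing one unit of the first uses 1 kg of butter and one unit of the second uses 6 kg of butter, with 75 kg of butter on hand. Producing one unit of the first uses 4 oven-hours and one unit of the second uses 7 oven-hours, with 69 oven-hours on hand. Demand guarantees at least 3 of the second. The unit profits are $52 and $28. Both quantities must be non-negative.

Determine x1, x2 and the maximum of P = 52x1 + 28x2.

x1 = 13/3, x2 = 3, maximum P = 928/3

Extreme points and P = 52x1 + 28x2:
  (0, 63/8) → P = 441/2
  (0, 3) → P = 84
  (13/3, 3) → P = 928/3

The binding constraints are 9x1 + 8x2 = 63 and x2 = 3.
Solving simultaneously gives x1 = 13/3, x2 = 3.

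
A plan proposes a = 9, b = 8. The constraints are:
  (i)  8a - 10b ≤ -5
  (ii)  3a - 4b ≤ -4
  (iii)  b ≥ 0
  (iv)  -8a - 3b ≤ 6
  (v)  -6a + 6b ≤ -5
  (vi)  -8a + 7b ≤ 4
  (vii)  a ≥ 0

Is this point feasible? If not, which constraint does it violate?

feasible

(i): -8 ≤ -5 ✓
(ii): -5 ≤ -4 ✓
(iii): 8 ≥ 0 ✓
(iv): -96 ≤ 6 ✓
(v): -6 ≤ -5 ✓
(vi): -16 ≤ 4 ✓
(vii): 9 ≥ 0 ✓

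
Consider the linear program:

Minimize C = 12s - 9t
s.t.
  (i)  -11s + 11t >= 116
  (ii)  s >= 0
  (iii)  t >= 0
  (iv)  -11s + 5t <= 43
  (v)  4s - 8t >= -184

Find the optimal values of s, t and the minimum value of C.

Vertices and C = 12s - 9t:
  (107/66, 73/6) → C = -1981/22
  (274/11, 390/11) → C = -222/11
  (144/17, 463/17) → C = -2439/17

At the optimal vertex, -11s + 5t = 43 and 4s - 8t = -184.
Solving simultaneously gives s = 144/17, t = 463/17.

s = 144/17, t = 463/17, minimum C = -2439/17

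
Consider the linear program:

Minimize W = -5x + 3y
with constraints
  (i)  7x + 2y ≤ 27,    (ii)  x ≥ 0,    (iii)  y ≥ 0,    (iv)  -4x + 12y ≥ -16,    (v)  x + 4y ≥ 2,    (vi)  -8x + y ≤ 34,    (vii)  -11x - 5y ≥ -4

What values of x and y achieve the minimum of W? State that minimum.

x = 2/13, y = 6/13, minimum W = 8/13

Corner points and W = -5x + 3y:
  (0, 1/2) → W = 3/2
  (0, 4/5) → W = 12/5
  (2/13, 6/13) → W = 8/13

At the optimal vertex, x + 4y = 2 and -11x - 5y = -4.
Solving simultaneously gives x = 2/13, y = 6/13.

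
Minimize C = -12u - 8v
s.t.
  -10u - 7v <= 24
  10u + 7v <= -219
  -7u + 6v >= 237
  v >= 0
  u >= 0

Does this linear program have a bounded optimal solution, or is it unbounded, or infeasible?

Constraints -10u - 7v ≤ 24 and 10u + 7v ≤ -219 have parallel boundaries but demand opposite sides — no point can satisfy both, so the region is empty.

infeasible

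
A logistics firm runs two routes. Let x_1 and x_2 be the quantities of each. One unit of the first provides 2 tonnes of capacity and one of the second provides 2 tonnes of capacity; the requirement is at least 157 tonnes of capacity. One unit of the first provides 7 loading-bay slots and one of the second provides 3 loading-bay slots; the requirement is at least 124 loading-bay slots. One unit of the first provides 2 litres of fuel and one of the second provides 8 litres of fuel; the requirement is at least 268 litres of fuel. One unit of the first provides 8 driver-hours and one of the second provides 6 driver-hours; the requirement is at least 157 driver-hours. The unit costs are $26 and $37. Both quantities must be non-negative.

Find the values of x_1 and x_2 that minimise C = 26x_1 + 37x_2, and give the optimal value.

x_1 = 60, x_2 = 37/2, minimum C = 4489/2

Extreme points and C = 26x_1 + 37x_2:
  (0, 157/2) → C = 5809/2
  (134, 0) → C = 3484
  (60, 37/2) → C = 4489/2
The feasible region is unbounded (it extends along (0, 1), (1, 0)), but C strictly increases along every unbounded feasible direction, so there is no improving ray and the minimum is attained at a vertex.

At the optimal vertex, 2x_1 + 2x_2 = 157 and 2x_1 + 8x_2 = 268.
Solving simultaneously gives x_1 = 60, x_2 = 37/2.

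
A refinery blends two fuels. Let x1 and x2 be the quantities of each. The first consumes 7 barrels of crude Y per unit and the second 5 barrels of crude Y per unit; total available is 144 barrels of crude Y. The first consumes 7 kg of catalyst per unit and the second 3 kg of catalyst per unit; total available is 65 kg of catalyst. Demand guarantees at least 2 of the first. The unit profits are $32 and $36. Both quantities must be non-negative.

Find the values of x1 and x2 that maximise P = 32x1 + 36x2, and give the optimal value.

x1 = 2, x2 = 17, maximum P = 676

Extreme points and P = 32x1 + 36x2:
  (65/7, 0) → P = 2080/7
  (2, 0) → P = 64
  (2, 17) → P = 676

The binding constraints are 7x1 + 3x2 = 65 and x1 = 2.
Solving simultaneously gives x1 = 2, x2 = 17.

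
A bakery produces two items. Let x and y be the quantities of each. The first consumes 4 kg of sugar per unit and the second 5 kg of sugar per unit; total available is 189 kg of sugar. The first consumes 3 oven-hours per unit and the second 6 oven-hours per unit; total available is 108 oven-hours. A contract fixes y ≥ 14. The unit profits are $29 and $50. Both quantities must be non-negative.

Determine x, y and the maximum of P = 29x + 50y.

x = 8, y = 14, maximum P = 932

Corner points and P = 29x + 50y:
  (0, 18) → P = 900
  (0, 14) → P = 700
  (8, 14) → P = 932

At the optimal vertex, 3x + 6y = 108 and y = 14.
Solving simultaneously gives x = 8, y = 14.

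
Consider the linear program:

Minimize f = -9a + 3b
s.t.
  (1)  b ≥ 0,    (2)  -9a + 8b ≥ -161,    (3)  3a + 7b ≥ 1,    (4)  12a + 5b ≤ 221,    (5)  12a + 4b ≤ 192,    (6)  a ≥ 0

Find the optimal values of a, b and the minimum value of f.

a = 16, b = 0, minimum f = -144

Feasible corners and f = -9a + 3b:
  (1/3, 0) → f = -3
  (16, 0) → f = -144
  (0, 1/7) → f = 3/7
  (19/3, 29) → f = 30
  (0, 221/5) → f = 663/5

At the optimal vertex, b = 0 and 12a + 4b = 192.
Solving simultaneously gives a = 16, b = 0.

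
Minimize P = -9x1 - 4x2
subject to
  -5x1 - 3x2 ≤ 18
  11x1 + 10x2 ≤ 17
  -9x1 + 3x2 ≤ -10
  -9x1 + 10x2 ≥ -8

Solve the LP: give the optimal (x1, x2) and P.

x1 = 5/4, x2 = 13/40, minimum P = -251/20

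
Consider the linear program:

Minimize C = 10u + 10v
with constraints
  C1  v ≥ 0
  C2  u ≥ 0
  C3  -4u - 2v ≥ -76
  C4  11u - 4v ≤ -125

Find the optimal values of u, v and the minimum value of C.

u = 0, v = 125/4, minimum C = 625/2

Corner points and C = 10u + 10v:
  (0, 38) → C = 380
  (0, 125/4) → C = 625/2
  (27/19, 668/19) → C = 6950/19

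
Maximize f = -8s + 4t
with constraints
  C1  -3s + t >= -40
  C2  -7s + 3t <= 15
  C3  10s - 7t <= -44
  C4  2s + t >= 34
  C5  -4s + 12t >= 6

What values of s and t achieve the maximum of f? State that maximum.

Corner points and f = -8s + 4t:
  (135/2, 325/2) → f = 110
  (324/11, 532/11) → f = -464/11
  (87/13, 268/13) → f = 376/13
  (97/12, 107/6) → f = 20/3

The binding constraints are -3s + t = -40 and -7s + 3t = 15.
Solving simultaneously gives s = 135/2, t = 325/2.

s = 135/2, t = 325/2, maximum f = 110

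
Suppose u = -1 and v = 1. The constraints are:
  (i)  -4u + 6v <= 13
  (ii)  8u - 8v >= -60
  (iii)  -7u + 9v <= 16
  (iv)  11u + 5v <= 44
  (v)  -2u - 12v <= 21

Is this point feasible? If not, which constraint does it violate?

feasible

(i): 10 ≤ 13 ✓
(ii): -16 ≥ -60 ✓
(iii): 16 ≤ 16 ✓
(iv): -6 ≤ 44 ✓
(v): -10 ≤ 21 ✓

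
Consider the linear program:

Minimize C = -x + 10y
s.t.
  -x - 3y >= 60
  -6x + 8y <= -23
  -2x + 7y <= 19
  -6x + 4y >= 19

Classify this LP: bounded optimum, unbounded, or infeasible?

unbounded

From the feasible point (-411/26, -383/26), moving in the direction (-4, -6) keeps every constraint satisfied while C decreases without bound.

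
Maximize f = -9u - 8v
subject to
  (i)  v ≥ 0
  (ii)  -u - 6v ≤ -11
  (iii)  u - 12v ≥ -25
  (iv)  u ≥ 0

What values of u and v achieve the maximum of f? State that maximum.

u = 0, v = 11/6, maximum f = -44/3

Corner points and f = -9u - 8v:
  (11, 0) → f = -99
  (0, 11/6) → f = -44/3
  (0, 25/12) → f = -50/3
The feasible region is unbounded (it extends along (12, 1), (1, 0)), but f strictly decreases along every unbounded feasible direction, so there is no improving ray and the maximum is attained at a vertex.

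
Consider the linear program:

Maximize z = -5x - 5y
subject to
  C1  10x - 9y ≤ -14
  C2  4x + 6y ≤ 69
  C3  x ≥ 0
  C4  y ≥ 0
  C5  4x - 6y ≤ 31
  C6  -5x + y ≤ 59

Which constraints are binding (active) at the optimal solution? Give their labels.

C1 and C3

Corner points and z = -5x - 5y:
  (179/32, 373/48) → z = -6415/96
  (0, 14/9) → z = -70/9
  (0, 23/2) → z = -115/2

The maximum is at (0, 14/9). Substituting into each constraint, equality holds for C1 and C3; the remaining constraints have slack.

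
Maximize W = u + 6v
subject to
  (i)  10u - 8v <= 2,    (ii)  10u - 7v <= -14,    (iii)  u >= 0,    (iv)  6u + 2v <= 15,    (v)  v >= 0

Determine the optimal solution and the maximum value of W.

u = 0, v = 15/2, maximum W = 45

Vertices and W = u + 6v:
  (0, 2) → W = 12
  (77/62, 117/31) → W = 1481/62
  (0, 15/2) → W = 45

The binding constraints are u = 0 and 6u + 2v = 15.
Solving simultaneously gives u = 0, v = 15/2.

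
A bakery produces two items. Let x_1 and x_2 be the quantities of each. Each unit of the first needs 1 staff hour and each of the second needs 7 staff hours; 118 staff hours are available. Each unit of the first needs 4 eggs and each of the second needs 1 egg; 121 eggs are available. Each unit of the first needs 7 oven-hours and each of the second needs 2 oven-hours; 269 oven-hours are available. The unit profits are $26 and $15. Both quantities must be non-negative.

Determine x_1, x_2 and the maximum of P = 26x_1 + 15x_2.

x_1 = 27, x_2 = 13, maximum P = 897

Vertices and P = 26x_1 + 15x_2:
  (0, 0) → P = 0
  (0, 118/7) → P = 1770/7
  (121/4, 0) → P = 1573/2
  (27, 13) → P = 897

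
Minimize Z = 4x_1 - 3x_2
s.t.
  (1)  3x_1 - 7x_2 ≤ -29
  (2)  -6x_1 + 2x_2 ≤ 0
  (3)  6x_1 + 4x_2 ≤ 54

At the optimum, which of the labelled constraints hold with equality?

(2) and (3)

Vertices and Z = 4x_1 - 3x_2:
  (29/18, 29/6) → Z = -145/18
  (131/27, 56/9) → Z = 20/27
  (3, 9) → Z = -15

The minimum is at (3, 9). Substituting into each constraint, equality holds for (2) and (3); the remaining constraints have slack.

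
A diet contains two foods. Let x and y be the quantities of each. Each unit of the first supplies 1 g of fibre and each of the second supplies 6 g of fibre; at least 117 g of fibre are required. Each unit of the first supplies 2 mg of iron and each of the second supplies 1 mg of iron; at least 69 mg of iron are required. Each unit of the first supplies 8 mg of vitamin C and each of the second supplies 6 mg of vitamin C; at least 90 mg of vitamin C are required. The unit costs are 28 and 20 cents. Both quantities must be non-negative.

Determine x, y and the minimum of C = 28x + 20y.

The feasible region is unbounded (it extends along (0, 1), (1, 0)), but C strictly increases along every unbounded feasible direction, so there is no improving ray and the minimum is attained at a vertex.

The binding constraints are x + 6y = 117 and 2x + y = 69.
Solving simultaneously gives x = 27, y = 15.

x = 27, y = 15, minimum C = 1056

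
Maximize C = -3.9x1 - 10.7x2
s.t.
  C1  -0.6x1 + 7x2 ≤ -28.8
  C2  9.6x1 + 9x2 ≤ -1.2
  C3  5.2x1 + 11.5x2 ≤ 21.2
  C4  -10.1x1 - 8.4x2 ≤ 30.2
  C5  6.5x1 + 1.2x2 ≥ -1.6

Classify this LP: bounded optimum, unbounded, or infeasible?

unbounded

From the feasible point (38/11, -42/11), moving in the direction (9, -9.6) keeps every constraint satisfied while C increases without bound.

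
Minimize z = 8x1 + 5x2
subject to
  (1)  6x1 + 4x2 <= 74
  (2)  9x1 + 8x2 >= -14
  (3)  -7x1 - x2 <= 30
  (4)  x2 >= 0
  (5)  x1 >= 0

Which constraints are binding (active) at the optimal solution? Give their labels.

Extreme points and z = 8x1 + 5x2:
  (37/3, 0) → z = 296/3
  (0, 37/2) → z = 185/2
  (0, 0) → z = 0

The minimum is at (0, 0). Substituting into each constraint, equality holds for (4) and (5); the remaining constraints have slack.

(4) and (5)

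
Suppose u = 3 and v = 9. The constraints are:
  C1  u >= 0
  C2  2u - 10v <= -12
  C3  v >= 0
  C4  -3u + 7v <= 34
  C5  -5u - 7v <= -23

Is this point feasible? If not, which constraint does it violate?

Constraint C4: -3u + 7v = 54, which is not ≤ 34. All other constraints are satisfied.

not feasible — violates C4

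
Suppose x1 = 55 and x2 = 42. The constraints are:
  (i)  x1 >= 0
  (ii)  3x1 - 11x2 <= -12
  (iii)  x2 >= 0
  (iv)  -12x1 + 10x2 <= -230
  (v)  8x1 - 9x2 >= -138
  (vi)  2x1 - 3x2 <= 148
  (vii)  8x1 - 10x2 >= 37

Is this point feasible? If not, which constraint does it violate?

not feasible — violates (vii)

Constraint (vii): 8x1 - 10x2 = 20, which is not ≥ 37. All other constraints are satisfied.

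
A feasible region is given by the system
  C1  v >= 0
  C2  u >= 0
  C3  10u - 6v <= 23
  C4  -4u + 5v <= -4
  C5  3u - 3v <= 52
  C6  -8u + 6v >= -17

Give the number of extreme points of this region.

The feasible vertices (each the meet of two boundaries and inside every other half-plane) are:
  (1, 0)
  (17/8, 0)
  (7/2, 2)
  (3, 7/6)

4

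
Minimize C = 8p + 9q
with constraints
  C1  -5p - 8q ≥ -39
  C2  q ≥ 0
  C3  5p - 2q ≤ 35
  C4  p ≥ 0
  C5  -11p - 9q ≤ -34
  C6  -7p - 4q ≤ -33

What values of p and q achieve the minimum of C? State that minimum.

Vertices and C = 8p + 9q:
  (179/25, 2/5) → C = 1522/25
  (3, 3) → C = 51
  (7, 0) → C = 56
  (33/7, 0) → C = 264/7

p = 33/7, q = 0, minimum C = 264/7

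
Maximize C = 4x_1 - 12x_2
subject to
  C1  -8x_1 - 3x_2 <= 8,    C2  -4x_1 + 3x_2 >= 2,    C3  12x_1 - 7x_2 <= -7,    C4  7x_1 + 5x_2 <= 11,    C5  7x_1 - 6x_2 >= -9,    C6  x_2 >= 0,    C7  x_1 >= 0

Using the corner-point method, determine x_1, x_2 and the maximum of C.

Feasible corners and C = 4x_1 - 12x_2:
  (42/109, 181/109) → C = -2004/109
  (0, 1) → C = -12
  (3/11, 20/11) → C = -228/11
  (0, 3/2) → C = -18

The optimum lies where 12x_1 - 7x_2 = -7 and x_1 = 0.
Solving simultaneously gives x_1 = 0, x_2 = 1.

x_1 = 0, x_2 = 1, maximum C = -12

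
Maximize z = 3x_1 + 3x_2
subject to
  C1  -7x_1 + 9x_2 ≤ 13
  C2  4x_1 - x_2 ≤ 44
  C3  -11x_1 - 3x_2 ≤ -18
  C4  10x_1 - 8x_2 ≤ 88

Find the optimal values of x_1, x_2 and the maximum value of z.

x_1 = 409/29, x_2 = 360/29, maximum z = 2307/29

Vertices and z = 3x_1 + 3x_2:
  (409/29, 360/29) → z = 2307/29
  (41/40, 269/120) → z = 49/5
  (12, 4) → z = 48
  (204/59, -394/59) → z = -570/59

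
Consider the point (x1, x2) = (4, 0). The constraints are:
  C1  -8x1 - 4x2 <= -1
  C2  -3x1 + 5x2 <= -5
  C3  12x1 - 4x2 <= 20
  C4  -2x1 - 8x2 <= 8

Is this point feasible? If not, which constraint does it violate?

not feasible — violates C3

Constraint C3: 12x1 - 4x2 = 48, which is not ≤ 20. All other constraints are satisfied.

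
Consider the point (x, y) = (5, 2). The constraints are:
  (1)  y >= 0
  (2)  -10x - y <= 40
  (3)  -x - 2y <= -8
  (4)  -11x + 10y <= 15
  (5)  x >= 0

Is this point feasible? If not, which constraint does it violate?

(1): 2 ≥ 0 ✓
(2): -52 ≤ 40 ✓
(3): -9 ≤ -8 ✓
(4): -35 ≤ 15 ✓
(5): 5 ≥ 0 ✓

feasible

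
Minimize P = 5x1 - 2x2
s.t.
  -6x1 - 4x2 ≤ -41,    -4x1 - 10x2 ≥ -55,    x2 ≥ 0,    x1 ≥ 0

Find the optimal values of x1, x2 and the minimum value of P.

Feasible corners and P = 5x1 - 2x2:
  (95/22, 83/22) → P = 309/22
  (41/6, 0) → P = 205/6
  (55/4, 0) → P = 275/4

At the optimal vertex, -6x1 - 4x2 = -41 and -4x1 - 10x2 = -55.
Solving simultaneously gives x1 = 95/22, x2 = 83/22.

x1 = 95/22, x2 = 83/22, minimum P = 309/22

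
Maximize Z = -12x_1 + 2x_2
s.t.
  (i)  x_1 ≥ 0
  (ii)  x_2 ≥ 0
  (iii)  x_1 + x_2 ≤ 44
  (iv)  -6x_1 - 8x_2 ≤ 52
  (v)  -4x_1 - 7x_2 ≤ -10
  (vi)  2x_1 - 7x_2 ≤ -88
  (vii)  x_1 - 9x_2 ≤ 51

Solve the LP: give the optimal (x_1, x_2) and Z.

x_1 = 0, x_2 = 44, maximum Z = 88

Corner points and Z = -12x_1 + 2x_2:
  (0, 44) → Z = 88
  (0, 88/7) → Z = 176/7
  (220/9, 176/9) → Z = -2288/9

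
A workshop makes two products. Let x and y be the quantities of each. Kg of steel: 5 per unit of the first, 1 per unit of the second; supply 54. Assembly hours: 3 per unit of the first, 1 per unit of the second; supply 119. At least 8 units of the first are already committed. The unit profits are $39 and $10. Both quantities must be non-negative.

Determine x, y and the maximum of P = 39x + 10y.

Extreme points and P = 39x + 10y:
  (54/5, 0) → P = 2106/5
  (8, 0) → P = 312
  (8, 14) → P = 452

The optimum lies where 5x + y = 54 and x = 8.
Solving simultaneously gives x = 8, y = 14.

x = 8, y = 14, maximum P = 452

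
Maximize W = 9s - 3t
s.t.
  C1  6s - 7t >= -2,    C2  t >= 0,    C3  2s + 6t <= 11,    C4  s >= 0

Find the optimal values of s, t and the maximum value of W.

Vertices and W = 9s - 3t:
  (13/10, 7/5) → W = 15/2
  (0, 2/7) → W = -6/7
  (11/2, 0) → W = 99/2
  (0, 0) → W = 0

s = 11/2, t = 0, maximum W = 99/2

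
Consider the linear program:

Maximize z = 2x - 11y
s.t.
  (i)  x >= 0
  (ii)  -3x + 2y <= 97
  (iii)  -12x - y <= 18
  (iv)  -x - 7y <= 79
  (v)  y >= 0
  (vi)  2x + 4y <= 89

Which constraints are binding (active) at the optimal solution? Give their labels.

(v) and (vi)

Feasible corners and z = 2x - 11y:
  (0, 0) → z = 0
  (0, 89/4) → z = -979/4
  (89/2, 0) → z = 89

The maximum is at (89/2, 0). Substituting into each constraint, equality holds for (v) and (vi); the remaining constraints have slack.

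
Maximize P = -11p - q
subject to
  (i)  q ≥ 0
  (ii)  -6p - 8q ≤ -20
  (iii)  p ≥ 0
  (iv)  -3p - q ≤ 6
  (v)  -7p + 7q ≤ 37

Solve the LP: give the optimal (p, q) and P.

Feasible corners and P = -11p - q:
  (10/3, 0) → P = -110/3
  (0, 5/2) → P = -5/2
  (0, 37/7) → P = -37/7
The feasible region is unbounded (it extends along (1, 1), (1, 0)), but P strictly decreases along every unbounded feasible direction, so there is no improving ray and the maximum is attained at a vertex.

p = 0, q = 5/2, maximum P = -5/2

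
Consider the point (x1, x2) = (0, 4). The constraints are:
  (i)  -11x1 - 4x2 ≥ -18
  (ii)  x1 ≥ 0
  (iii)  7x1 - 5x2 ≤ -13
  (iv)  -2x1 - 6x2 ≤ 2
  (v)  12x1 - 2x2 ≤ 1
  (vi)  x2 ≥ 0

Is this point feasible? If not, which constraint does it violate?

(i): -16 ≥ -18 ✓
(ii): 0 ≥ 0 ✓
(iii): -20 ≤ -13 ✓
(iv): -24 ≤ 2 ✓
(v): -8 ≤ 1 ✓
(vi): 4 ≥ 0 ✓

feasible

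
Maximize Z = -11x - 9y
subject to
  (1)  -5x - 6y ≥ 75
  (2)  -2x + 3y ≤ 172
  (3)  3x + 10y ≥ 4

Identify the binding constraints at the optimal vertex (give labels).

(2) and (3)

Corner points and Z = -11x - 9y:
  (-419/9, 710/27) → Z = 2479/9
  (-387/16, 245/32) → Z = 6309/32
  (-1708/29, 524/29) → Z = 14072/29

The maximum is at (-1708/29, 524/29). Substituting into each constraint, equality holds for (2) and (3); the remaining constraints have slack.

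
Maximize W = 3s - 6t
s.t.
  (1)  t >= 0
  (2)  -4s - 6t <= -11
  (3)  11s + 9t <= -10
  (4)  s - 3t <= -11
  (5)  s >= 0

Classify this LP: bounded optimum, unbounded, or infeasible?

The boundaries -4s - 6t = -11 and 11s + 9t = -10 meet at (-53/10, 161/30), but that point violates s ≥ 0. Every candidate vertex is excluded by some other constraint, so the feasible region is empty.

infeasible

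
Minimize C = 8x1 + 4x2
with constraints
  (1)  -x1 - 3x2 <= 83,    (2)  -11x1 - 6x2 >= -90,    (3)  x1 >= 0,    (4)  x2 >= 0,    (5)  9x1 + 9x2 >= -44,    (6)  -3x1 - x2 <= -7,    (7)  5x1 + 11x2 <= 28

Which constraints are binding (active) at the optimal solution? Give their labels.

(4) and (6)

Corner points and C = 8x1 + 4x2:
  (7/3, 0) → C = 56/3
  (28/5, 0) → C = 224/5
  (7/4, 7/4) → C = 21

The minimum is at (7/3, 0). Substituting into each constraint, equality holds for (4) and (6); the remaining constraints have slack.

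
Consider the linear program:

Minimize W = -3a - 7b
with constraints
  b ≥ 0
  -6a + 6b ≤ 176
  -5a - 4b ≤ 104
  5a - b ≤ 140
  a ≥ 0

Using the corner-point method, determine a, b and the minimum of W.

Feasible corners and W = -3a - 7b:
  (28, 0) → W = -84
  (0, 0) → W = 0
  (127/3, 215/3) → W = -1886/3
  (0, 88/3) → W = -616/3

At the optimal vertex, -6a + 6b = 176 and 5a - b = 140.
Solving simultaneously gives a = 127/3, b = 215/3.

a = 127/3, b = 215/3, minimum W = -1886/3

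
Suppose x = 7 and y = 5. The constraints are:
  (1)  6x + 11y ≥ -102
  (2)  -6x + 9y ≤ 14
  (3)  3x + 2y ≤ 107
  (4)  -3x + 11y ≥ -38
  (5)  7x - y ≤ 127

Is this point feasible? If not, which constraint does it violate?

feasible

(1): 97 ≥ -102 ✓
(2): 3 ≤ 14 ✓
(3): 31 ≤ 107 ✓
(4): 34 ≥ -38 ✓
(5): 44 ≤ 127 ✓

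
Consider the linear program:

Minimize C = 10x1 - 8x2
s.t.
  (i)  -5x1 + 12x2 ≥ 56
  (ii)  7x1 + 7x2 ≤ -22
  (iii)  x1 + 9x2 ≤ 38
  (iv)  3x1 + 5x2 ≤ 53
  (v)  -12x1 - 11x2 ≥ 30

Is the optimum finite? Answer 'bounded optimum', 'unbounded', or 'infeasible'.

From the feasible point (-656/119, 282/119), moving in the direction (-9, 1) keeps every constraint satisfied while C decreases without bound.

unbounded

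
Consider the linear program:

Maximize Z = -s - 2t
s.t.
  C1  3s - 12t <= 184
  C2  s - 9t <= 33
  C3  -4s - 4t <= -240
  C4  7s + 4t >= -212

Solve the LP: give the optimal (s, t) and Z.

s = 573/10, t = 27/10, maximum Z = -627/10

Feasible corners and Z = -s - 2t:
  (84, 17/3) → Z = -286/3
  (573/10, 27/10) → Z = -627/10
  (-452/3, 632/3) → Z = -812/3
The feasible region is unbounded (it extends along (-4, 7), (4, 1)), but Z strictly decreases along every unbounded feasible direction, so there is no improving ray and the maximum is attained at a vertex.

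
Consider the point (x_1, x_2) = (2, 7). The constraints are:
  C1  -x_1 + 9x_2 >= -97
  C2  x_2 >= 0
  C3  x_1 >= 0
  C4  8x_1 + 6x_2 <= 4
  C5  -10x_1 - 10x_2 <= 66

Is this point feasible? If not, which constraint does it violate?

not feasible — violates C4

Constraint C4: 8x_1 + 6x_2 = 58, which is not ≤ 4. All other constraints are satisfied.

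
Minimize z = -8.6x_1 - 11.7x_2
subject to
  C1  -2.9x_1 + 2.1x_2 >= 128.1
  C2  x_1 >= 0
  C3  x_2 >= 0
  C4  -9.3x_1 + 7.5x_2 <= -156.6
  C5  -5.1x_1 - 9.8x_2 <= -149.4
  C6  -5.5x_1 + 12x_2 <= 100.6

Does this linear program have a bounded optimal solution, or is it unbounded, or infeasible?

infeasible

The boundaries x_2 = 0 and -5.1x_1 - 9.8x_2 = -149.4 meet at (498/17, 0), but that point violates -2.9x_1 + 2.1x_2 ≥ 128.1. Every candidate vertex is excluded by some other constraint, so the feasible region is empty.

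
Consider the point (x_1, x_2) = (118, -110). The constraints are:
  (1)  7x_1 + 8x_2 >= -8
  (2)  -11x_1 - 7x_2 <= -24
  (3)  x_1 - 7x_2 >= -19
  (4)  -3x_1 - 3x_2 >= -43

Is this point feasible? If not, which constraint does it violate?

Constraint (1): 7x_1 + 8x_2 = -54, which is not ≥ -8. All other constraints are satisfied.

not feasible — violates (1)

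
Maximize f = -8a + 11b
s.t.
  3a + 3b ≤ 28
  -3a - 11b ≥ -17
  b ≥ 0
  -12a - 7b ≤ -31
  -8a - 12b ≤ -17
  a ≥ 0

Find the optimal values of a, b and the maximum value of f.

a = 2, b = 1, maximum f = -5

Vertices and f = -8a + 11b:
  (17/3, 0) → f = -136/3
  (2, 1) → f = -5
  (31/12, 0) → f = -62/3

The optimum lies where -3a - 11b = -17 and -12a - 7b = -31.
Solving simultaneously gives a = 2, b = 1.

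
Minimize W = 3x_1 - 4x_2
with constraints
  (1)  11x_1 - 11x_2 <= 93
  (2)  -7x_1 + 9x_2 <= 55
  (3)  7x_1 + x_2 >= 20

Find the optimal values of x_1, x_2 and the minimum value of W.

x_1 = 721/11, x_2 = 628/11, minimum W = -349/11

Vertices and W = 3x_1 - 4x_2:
  (721/11, 628/11) → W = -349/11
  (313/88, -431/88) → W = 2663/88
  (25/14, 15/2) → W = -345/14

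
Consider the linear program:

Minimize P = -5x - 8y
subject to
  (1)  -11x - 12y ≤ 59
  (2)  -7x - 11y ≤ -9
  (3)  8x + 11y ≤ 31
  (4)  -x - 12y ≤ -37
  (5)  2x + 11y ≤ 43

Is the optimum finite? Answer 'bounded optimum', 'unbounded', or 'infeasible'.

Extreme points and P = -5x - 8y:
  (-299/73, 250/73) → P = -505/73
  (-34/5, 283/55) → P = -394/55
  (-7/17, 53/17) → P = -389/17
  (-2, 47/11) → P = -266/11
The feasible region has finitely many vertices and no improving ray; the minimum is -266/11 at (-2, 47/11).

bounded optimum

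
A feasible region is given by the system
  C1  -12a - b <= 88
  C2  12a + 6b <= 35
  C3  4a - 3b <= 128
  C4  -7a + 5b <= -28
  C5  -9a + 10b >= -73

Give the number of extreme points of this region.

3

Pairwise boundary intersections that survive every other constraint:
  (343/102, -91/102)
  (394/87, -187/58)
  (-17/5, -259/25)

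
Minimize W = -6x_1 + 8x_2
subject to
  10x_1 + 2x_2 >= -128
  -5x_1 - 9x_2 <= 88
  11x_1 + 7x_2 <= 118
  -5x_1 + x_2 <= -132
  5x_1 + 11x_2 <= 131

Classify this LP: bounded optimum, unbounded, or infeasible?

Corner points and W = -6x_1 + 8x_2:
  (839/32, -779/32) → W = -5633/16
  (22, -22) → W = -308
  (521/23, -431/23) → W = -6574/23
The feasible region has finitely many vertices and no improving ray; the minimum is -5633/16 at (839/32, -779/32).

bounded optimum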